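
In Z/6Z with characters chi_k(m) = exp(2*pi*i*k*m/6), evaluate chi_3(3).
chi_3(3) = zeta_6^9 = -1

Derivation: chi_3(3) = zeta_6^(3*3) = zeta_6^9. Since zeta_6^6 = 1, this equals zeta_6^3 = exp(2*pi*i*3/6) = -1.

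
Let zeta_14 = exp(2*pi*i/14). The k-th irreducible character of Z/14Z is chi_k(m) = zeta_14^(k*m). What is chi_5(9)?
chi_5(9) = zeta_14^45 = exp(3*I*pi/7)

Argument: chi_5(9) = zeta_14^(5*9) = zeta_14^45. Since zeta_14^14 = 1, this equals zeta_14^3 = exp(2*pi*i*3/14) = exp(3*I*pi/7).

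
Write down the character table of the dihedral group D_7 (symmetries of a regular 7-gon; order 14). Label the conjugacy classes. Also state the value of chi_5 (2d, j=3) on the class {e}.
Conjugacy classes: {e} of size 1, {r^1, r^6} of size 2, {r^2, r^5} of size 2, {r^3, r^4} of size 2, {s, sr, ..., sr^6} of size 7.
Character table:
  irrep \ class              {e} (size 1)  {r^1, r^6} (size 2)  {r^2, r^5} (size 2)  {r^3, r^4} (size 2)  {s, sr, ..., sr^6} (size 7)
  chi_1 (triv)               1             1                    1                    1                    1                          
  chi_2 (sign: r->1, s->-1)  1             1                    1                    1                    -1                         
  chi_3 (2d, j=1)            2             2*cos(2*pi/7)        -2*cos(3*pi/7)       -2*cos(pi/7)         0                          
  chi_4 (2d, j=2)            2             -2*cos(3*pi/7)       -2*cos(pi/7)         2*cos(2*pi/7)        0                          
  chi_5 (2d, j=3)            2             -2*cos(pi/7)         2*cos(2*pi/7)        -2*cos(3*pi/7)       0                          

Spot check: chi_5 (2d, j=3) on {e} = 2.

Working: D_7 has order 2*7 = 14 with 5 conjugacy classes, hence 5 irreducibles. Sum of squared dims 1 + 1 + 4 + 4 + 4 = 14 = |G|. Linear characters come from the abelianisation; the 2-dimensional irreps have character r^k -> 2*cos(2*pi*j*k/7), reflections -> 0.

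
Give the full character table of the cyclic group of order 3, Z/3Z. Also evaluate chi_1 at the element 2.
Character table of Z/3Z (irreps indexed chi_0,...,chi_2 with chi_k(m) = zeta_3^(k*m), zeta_3 = exp(2*pi*i/3)):
  irrep \ class  {0} (size 1)  {1} (size 1)    {2} (size 1)  
  chi_0          1             1               1             
  chi_1          1             exp(2*I*pi/3)   exp(-2*I*pi/3)
  chi_2          1             exp(-2*I*pi/3)  exp(2*I*pi/3) 

Spot check: chi_1(2) = zeta_3^(1*2) = zeta_3^2 = exp(-2*I*pi/3).

Why: Z/3Z is abelian, so all 3 irreducible complex representations are 1-dimensional. They are given by chi_k(m) = zeta_3^(k*m) for k = 0,...,2. Row orthogonality: sum_m chi_k(m) conj(chi_l(m)) = 3 * [k = l].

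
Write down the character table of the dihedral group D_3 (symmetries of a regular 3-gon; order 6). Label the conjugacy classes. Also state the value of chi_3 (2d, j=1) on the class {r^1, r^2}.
Conjugacy classes: {e} of size 1, {r^1, r^2} of size 2, {s, sr, ..., sr^2} of size 3.
Character table:
  irrep \ class              {e} (size 1)  {r^1, r^2} (size 2)  {s, sr, ..., sr^2} (size 3)
  chi_1 (triv)               1             1                    1                          
  chi_2 (sign: r->1, s->-1)  1             1                    -1                         
  chi_3 (2d, j=1)            2             -1                   0                          

Spot check: chi_3 (2d, j=1) on {r^1, r^2} = -1.

Why: D_3 has order 2*3 = 6 with 3 conjugacy classes, hence 3 irreducibles. Sum of squared dims 1 + 1 + 4 = 6 = |G|. Linear characters come from the abelianisation; the 2-dimensional irreps have character r^k -> 2*cos(2*pi*j*k/3), reflections -> 0.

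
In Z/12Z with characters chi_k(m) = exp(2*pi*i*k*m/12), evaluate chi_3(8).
chi_3(8) = zeta_12^24 = 1

Explanation: chi_3(8) = zeta_12^(3*8) = zeta_12^24. Since zeta_12^12 = 1, this equals zeta_12^0 = exp(2*pi*i*0/12) = 1.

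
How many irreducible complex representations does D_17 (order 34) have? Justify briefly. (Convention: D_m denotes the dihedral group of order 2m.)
10

Derivation: The number of irreducible complex representations of a finite group equals its number of conjugacy classes. D_17 has 10 conjugacy classes ((n+3)/2 for n odd), so D_17 (order 34) has exactly 10 irreducible complex representations.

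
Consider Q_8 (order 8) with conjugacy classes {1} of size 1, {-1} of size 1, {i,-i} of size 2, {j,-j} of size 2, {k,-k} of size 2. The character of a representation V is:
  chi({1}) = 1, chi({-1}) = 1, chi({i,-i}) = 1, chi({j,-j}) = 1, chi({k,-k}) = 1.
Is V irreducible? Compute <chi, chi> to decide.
Irreducible: <chi, chi> = 1.

Justification: <chi, chi> = (1/|G|) sum_C |C| * |chi(C)|^2 = (1/8)[1*|1|^2 + 1*|1|^2 + 2*|1|^2 + 2*|1|^2 + 2*|1|^2]
  = (1/8)[(1) + (1) + (2) + (2) + (2)] = 8/8 = 1.
A character is irreducible iff <chi, chi> = 1, so this representation is irreducible.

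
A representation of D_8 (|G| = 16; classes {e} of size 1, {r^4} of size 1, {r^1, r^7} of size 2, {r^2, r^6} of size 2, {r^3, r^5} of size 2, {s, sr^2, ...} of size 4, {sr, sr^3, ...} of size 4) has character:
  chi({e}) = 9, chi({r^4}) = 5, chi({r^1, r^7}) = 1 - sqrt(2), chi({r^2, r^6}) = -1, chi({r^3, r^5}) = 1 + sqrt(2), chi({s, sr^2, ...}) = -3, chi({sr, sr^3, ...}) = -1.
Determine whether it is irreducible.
Not irreducible (reducible): <chi, chi> = 10 > 1.

Reasoning: <chi, chi> = (1/|G|) sum_C |C| * |chi(C)|^2 = (1/16)[1*|9|^2 + 1*|5|^2 + 2*|1 - sqrt(2)|^2 + 2*|-1|^2 + 2*|1 + sqrt(2)|^2 + 4*|-3|^2 + 4*|-1|^2]
  = (1/16)[(81) + (25) + (6 - 4*sqrt(2)) + (2) + (4*sqrt(2) + 6) + (36) + (4)] = 160/16 = 10.
A character is irreducible iff <chi, chi> = 1, so this representation is reducible.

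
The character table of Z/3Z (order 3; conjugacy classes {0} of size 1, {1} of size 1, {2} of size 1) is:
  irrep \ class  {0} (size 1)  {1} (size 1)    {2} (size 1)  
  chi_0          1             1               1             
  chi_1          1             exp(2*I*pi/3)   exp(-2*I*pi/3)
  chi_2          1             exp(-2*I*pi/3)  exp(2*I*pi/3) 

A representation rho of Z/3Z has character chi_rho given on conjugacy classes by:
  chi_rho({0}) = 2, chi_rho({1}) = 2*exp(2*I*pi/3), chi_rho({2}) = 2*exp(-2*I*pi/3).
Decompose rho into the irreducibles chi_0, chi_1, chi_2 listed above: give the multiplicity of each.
Multiplicities: chi_0: 0, chi_1: 2, chi_2: 0.

Explanation: Use <chi_rho, chi> = (1/|G|) sum_C |C| * chi_rho(C) * conj(chi(C)) with |G| = 3 for each irreducible chi in the table:
  <chi_rho, chi_0> = (1/3)[1*(2)*conj(1) + 1*(2*exp(2*I*pi/3))*conj(1) + 1*(2*exp(-2*I*pi/3))*conj(1)]
      = (1/3)[(2) + (2*exp(2*I*pi/3)) + (2*exp(-2*I*pi/3))] = 0/3 = 0
  <chi_rho, chi_1> = (1/3)[1*(2)*conj(1) + 1*(2*exp(2*I*pi/3))*conj(exp(2*I*pi/3)) + 1*(2*exp(-2*I*pi/3))*conj(exp(-2*I*pi/3))]
      = (1/3)[(2) + (2) + (2)] = 6/3 = 2
  <chi_rho, chi_2> = (1/3)[1*(2)*conj(1) + 1*(2*exp(2*I*pi/3))*conj(exp(-2*I*pi/3)) + 1*(2*exp(-2*I*pi/3))*conj(exp(2*I*pi/3))]
      = (1/3)[(2) + (2*exp(-2*I*pi/3)) + (2*exp(2*I*pi/3))] = 0/3 = 0
(Exp terms are combined using exp(i*s)*conj(exp(i*t)) = exp(i*(s-t)), and sums of them are collapsed using the identity that for every m > 1 the m distinct m-th roots of unity sum to 0, e.g. 1 + exp(2*I*pi/3) + exp(-2*I*pi/3) = 0.)
Dimension check: dim(rho) = sum (mult * dim) = 0*1 + 2*1 + 0*1 = 2 = chi_rho(e) = 2.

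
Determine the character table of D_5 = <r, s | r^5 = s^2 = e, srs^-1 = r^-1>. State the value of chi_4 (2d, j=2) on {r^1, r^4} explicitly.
Conjugacy classes: {e} of size 1, {r^1, r^4} of size 2, {r^2, r^3} of size 2, {s, sr, ..., sr^4} of size 5.
Character table:
  irrep \ class              {e} (size 1)  {r^1, r^4} (size 2)  {r^2, r^3} (size 2)  {s, sr, ..., sr^4} (size 5)
  chi_1 (triv)               1             1                    1                    1                          
  chi_2 (sign: r->1, s->-1)  1             1                    1                    -1                         
  chi_3 (2d, j=1)            2             -1/2 + sqrt(5)/2     -sqrt(5)/2 - 1/2     0                          
  chi_4 (2d, j=2)            2             -sqrt(5)/2 - 1/2     -1/2 + sqrt(5)/2     0                          

Spot check: chi_4 (2d, j=2) on {r^1, r^4} = -sqrt(5)/2 - 1/2.

Justification: D_5 has order 2*5 = 10 with 4 conjugacy classes, hence 4 irreducibles. Sum of squared dims 1 + 1 + 4 + 4 = 10 = |G|. Linear characters come from the abelianisation; the 2-dimensional irreps have character r^k -> 2*cos(2*pi*j*k/5), reflections -> 0.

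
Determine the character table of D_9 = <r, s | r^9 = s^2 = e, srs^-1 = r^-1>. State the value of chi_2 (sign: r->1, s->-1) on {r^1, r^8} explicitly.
Conjugacy classes: {e} of size 1, {r^1, r^8} of size 2, {r^2, r^7} of size 2, {r^3, r^6} of size 2, {r^4, r^5} of size 2, {s, sr, ..., sr^8} of size 9.
Character table:
  irrep \ class              {e} (size 1)  {r^1, r^8} (size 2)  {r^2, r^7} (size 2)  {r^3, r^6} (size 2)  {r^4, r^5} (size 2)  {s, sr, ..., sr^8} (size 9)
  chi_1 (triv)               1             1                    1                    1                    1                    1                          
  chi_2 (sign: r->1, s->-1)  1             1                    1                    1                    1                    -1                         
  chi_3 (2d, j=1)            2             2*cos(2*pi/9)        2*cos(4*pi/9)        -1                   -2*cos(pi/9)         0                          
  chi_4 (2d, j=2)            2             2*cos(4*pi/9)        -2*cos(pi/9)         -1                   2*cos(2*pi/9)        0                          
  chi_5 (2d, j=3)            2             -1                   -1                   2                    -1                   0                          
  chi_6 (2d, j=4)            2             -2*cos(pi/9)         2*cos(2*pi/9)        -1                   2*cos(4*pi/9)        0                          

Spot check: chi_2 (sign: r->1, s->-1) on {r^1, r^8} = 1.

Working: D_9 has order 2*9 = 18 with 6 conjugacy classes, hence 6 irreducibles. Sum of squared dims 1 + 1 + 4 + 4 + 4 + 4 = 18 = |G|. Linear characters come from the abelianisation; the 2-dimensional irreps have character r^k -> 2*cos(2*pi*j*k/9), reflections -> 0.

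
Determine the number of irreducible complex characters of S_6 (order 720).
11

Solution. The number of irreducible complex representations of a finite group equals its number of conjugacy classes. Conjugacy classes in S_6 correspond to cycle types, i.e. partitions of 6; there are p(6) = 11 of them, so S_6 (order 720) has exactly 11 irreducible complex representations.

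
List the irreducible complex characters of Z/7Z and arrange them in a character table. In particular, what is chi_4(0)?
Character table of Z/7Z (irreps indexed chi_0,...,chi_6 with chi_k(m) = zeta_7^(k*m), zeta_7 = exp(2*pi*i/7)):
  irrep \ class  {0} (size 1)  {1} (size 1)    {2} (size 1)    {3} (size 1)    {4} (size 1)    {5} (size 1)    {6} (size 1)  
  chi_0          1             1               1               1               1               1               1             
  chi_1          1             exp(2*I*pi/7)   exp(4*I*pi/7)   exp(6*I*pi/7)   exp(-6*I*pi/7)  exp(-4*I*pi/7)  exp(-2*I*pi/7)
  chi_2          1             exp(4*I*pi/7)   exp(-6*I*pi/7)  exp(-2*I*pi/7)  exp(2*I*pi/7)   exp(6*I*pi/7)   exp(-4*I*pi/7)
  chi_3          1             exp(6*I*pi/7)   exp(-2*I*pi/7)  exp(4*I*pi/7)   exp(-4*I*pi/7)  exp(2*I*pi/7)   exp(-6*I*pi/7)
  chi_4          1             exp(-6*I*pi/7)  exp(2*I*pi/7)   exp(-4*I*pi/7)  exp(4*I*pi/7)   exp(-2*I*pi/7)  exp(6*I*pi/7) 
  chi_5          1             exp(-4*I*pi/7)  exp(6*I*pi/7)   exp(2*I*pi/7)   exp(-2*I*pi/7)  exp(-6*I*pi/7)  exp(4*I*pi/7) 
  chi_6          1             exp(-2*I*pi/7)  exp(-4*I*pi/7)  exp(-6*I*pi/7)  exp(6*I*pi/7)   exp(4*I*pi/7)   exp(2*I*pi/7) 

Spot check: chi_4(0) = zeta_7^(4*0) = zeta_7^0 = 1.

Details: Z/7Z is abelian, so all 7 irreducible complex representations are 1-dimensional. They are given by chi_k(m) = zeta_7^(k*m) for k = 0,...,6. Row orthogonality: sum_m chi_k(m) conj(chi_l(m)) = 7 * [k = l].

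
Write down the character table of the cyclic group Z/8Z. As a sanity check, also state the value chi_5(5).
Character table of Z/8Z (irreps indexed chi_0,...,chi_7 with chi_k(m) = zeta_8^(k*m), zeta_8 = exp(2*pi*i/8)):
  irrep \ class  {0} (size 1)  {1} (size 1)    {2} (size 1)  {3} (size 1)    {4} (size 1)  {5} (size 1)    {6} (size 1)  {7} (size 1)  
  chi_0          1             1               1             1               1             1               1             1             
  chi_1          1             exp(I*pi/4)     I             exp(3*I*pi/4)   -1            exp(-3*I*pi/4)  -I            exp(-I*pi/4)  
  chi_2          1             I               -1            -I              1             I               -1            -I            
  chi_3          1             exp(3*I*pi/4)   -I            exp(I*pi/4)     -1            exp(-I*pi/4)    I             exp(-3*I*pi/4)
  chi_4          1             -1              1             -1              1             -1              1             -1            
  chi_5          1             exp(-3*I*pi/4)  I             exp(-I*pi/4)    -1            exp(I*pi/4)     -I            exp(3*I*pi/4) 
  chi_6          1             -I              -1            I               1             -I              -1            I             
  chi_7          1             exp(-I*pi/4)    -I            exp(-3*I*pi/4)  -1            exp(3*I*pi/4)   I             exp(I*pi/4)   

Spot check: chi_5(5) = zeta_8^(5*5) = zeta_8^25 = exp(I*pi/4).

Explanation: Z/8Z is abelian, so all 8 irreducible complex representations are 1-dimensional. They are given by chi_k(m) = zeta_8^(k*m) for k = 0,...,7. Row orthogonality: sum_m chi_k(m) conj(chi_l(m)) = 8 * [k = l].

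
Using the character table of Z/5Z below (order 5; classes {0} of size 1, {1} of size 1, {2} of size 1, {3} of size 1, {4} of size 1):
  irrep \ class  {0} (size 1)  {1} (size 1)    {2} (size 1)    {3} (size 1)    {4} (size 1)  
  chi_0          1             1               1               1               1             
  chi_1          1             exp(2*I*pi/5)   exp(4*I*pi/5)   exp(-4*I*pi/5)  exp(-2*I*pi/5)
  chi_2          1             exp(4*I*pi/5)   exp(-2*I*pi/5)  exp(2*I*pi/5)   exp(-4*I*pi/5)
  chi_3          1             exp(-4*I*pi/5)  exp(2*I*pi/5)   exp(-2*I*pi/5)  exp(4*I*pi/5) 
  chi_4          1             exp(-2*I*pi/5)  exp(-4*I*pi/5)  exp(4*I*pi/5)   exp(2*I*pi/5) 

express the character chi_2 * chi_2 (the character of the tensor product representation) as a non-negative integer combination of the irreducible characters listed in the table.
chi_2 tensor chi_2 = chi_4 (all other irreducibles have multiplicity 0).

Explanation: The character of a tensor product is the pointwise product (chi_2 * chi_2)(C) = chi_2(C) * chi_2(C):
  {0}: (1)*(1), {1}: (exp(4*I*pi/5))*(exp(4*I*pi/5)), {2}: (exp(-2*I*pi/5))*(exp(-2*I*pi/5)), {3}: (exp(2*I*pi/5))*(exp(2*I*pi/5)), {4}: (exp(-4*I*pi/5))*(exp(-4*I*pi/5))
so (chi_2 * chi_2) takes values
  {0} -> 1, {1} -> exp(-2*I*pi/5), {2} -> exp(-4*I*pi/5), {3} -> exp(4*I*pi/5), {4} -> exp(2*I*pi/5).
Now take the inner product of this character with each irreducible chi from the table, <chi_2*chi_2, chi> = (1/5) sum_C |C| (chi_2*chi_2)(C) conj(chi(C)):
  <chi_2*chi_2, chi_0> = (1/5)[1*(1)*conj(1) + 1*(exp(-2*I*pi/5))*conj(1) + 1*(exp(-4*I*pi/5))*conj(1) + 1*(exp(4*I*pi/5))*conj(1) + 1*(exp(2*I*pi/5))*conj(1)]
      = (1/5)[(1) + (exp(-2*I*pi/5)) + (exp(-4*I*pi/5)) + (exp(4*I*pi/5)) + (exp(2*I*pi/5))] = 0/5 = 0
  <chi_2*chi_2, chi_1> = (1/5)[1*(1)*conj(1) + 1*(exp(-2*I*pi/5))*conj(exp(2*I*pi/5)) + 1*(exp(-4*I*pi/5))*conj(exp(4*I*pi/5)) + 1*(exp(4*I*pi/5))*conj(exp(-4*I*pi/5)) + 1*(exp(2*I*pi/5))*conj(exp(-2*I*pi/5))]
      = (1/5)[(1) + (exp(-4*I*pi/5)) + (exp(2*I*pi/5)) + (exp(-2*I*pi/5)) + (exp(4*I*pi/5))] = 0/5 = 0
  <chi_2*chi_2, chi_2> = (1/5)[1*(1)*conj(1) + 1*(exp(-2*I*pi/5))*conj(exp(4*I*pi/5)) + 1*(exp(-4*I*pi/5))*conj(exp(-2*I*pi/5)) + 1*(exp(4*I*pi/5))*conj(exp(2*I*pi/5)) + 1*(exp(2*I*pi/5))*conj(exp(-4*I*pi/5))]
      = (1/5)[(1) + (exp(4*I*pi/5)) + (exp(-2*I*pi/5)) + (exp(2*I*pi/5)) + (exp(-4*I*pi/5))] = 0/5 = 0
  <chi_2*chi_2, chi_3> = (1/5)[1*(1)*conj(1) + 1*(exp(-2*I*pi/5))*conj(exp(-4*I*pi/5)) + 1*(exp(-4*I*pi/5))*conj(exp(2*I*pi/5)) + 1*(exp(4*I*pi/5))*conj(exp(-2*I*pi/5)) + 1*(exp(2*I*pi/5))*conj(exp(4*I*pi/5))]
      = (1/5)[(1) + (exp(2*I*pi/5)) + (exp(4*I*pi/5)) + (exp(-4*I*pi/5)) + (exp(-2*I*pi/5))] = 0/5 = 0
  <chi_2*chi_2, chi_4> = (1/5)[1*(1)*conj(1) + 1*(exp(-2*I*pi/5))*conj(exp(-2*I*pi/5)) + 1*(exp(-4*I*pi/5))*conj(exp(-4*I*pi/5)) + 1*(exp(4*I*pi/5))*conj(exp(4*I*pi/5)) + 1*(exp(2*I*pi/5))*conj(exp(2*I*pi/5))]
      = (1/5)[(1) + (1) + (1) + (1) + (1)] = 5/5 = 1
(Exp terms are combined using exp(i*s)*conj(exp(i*t)) = exp(i*(s-t)), and sums of them are collapsed using the identity that for every m > 1 the m distinct m-th roots of unity sum to 0, e.g. 1 + exp(2*I*pi/3) + exp(-2*I*pi/3) = 0.)
Hence the multiplicities are chi_4: 1. Dimension check: dim(chi_2)*dim(chi_2) = 1*1 = 1 and sum (mult * dim) = 1*1 = 1.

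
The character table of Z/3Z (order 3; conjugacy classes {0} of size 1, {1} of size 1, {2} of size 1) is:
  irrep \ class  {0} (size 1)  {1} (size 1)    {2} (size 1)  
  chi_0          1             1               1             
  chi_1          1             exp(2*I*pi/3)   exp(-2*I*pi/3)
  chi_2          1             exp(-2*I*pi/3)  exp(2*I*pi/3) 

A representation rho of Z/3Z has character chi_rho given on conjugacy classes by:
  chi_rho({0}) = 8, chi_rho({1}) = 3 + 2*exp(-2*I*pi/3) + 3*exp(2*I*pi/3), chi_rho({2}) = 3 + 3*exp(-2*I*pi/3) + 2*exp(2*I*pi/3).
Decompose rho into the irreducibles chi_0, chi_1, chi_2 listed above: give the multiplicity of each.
Multiplicities: chi_0: 3, chi_1: 3, chi_2: 2.

Reasoning: Use <chi_rho, chi> = (1/|G|) sum_C |C| * chi_rho(C) * conj(chi(C)) with |G| = 3 for each irreducible chi in the table:
  <chi_rho, chi_0> = (1/3)[1*(8)*conj(1) + 1*(3 + 2*exp(-2*I*pi/3) + 3*exp(2*I*pi/3))*conj(1) + 1*(3 + 3*exp(-2*I*pi/3) + 2*exp(2*I*pi/3))*conj(1)]
      = (1/3)[(8) + (3 + 2*exp(-2*I*pi/3) + 3*exp(2*I*pi/3)) + (3 + 3*exp(-2*I*pi/3) + 2*exp(2*I*pi/3))] = 9/3 = 3
  <chi_rho, chi_1> = (1/3)[1*(8)*conj(1) + 1*(3 + 2*exp(-2*I*pi/3) + 3*exp(2*I*pi/3))*conj(exp(2*I*pi/3)) + 1*(3 + 3*exp(-2*I*pi/3) + 2*exp(2*I*pi/3))*conj(exp(-2*I*pi/3))]
      = (1/3)[(8) + (3 + 3*exp(-2*I*pi/3) + 2*exp(2*I*pi/3)) + (3 + 2*exp(-2*I*pi/3) + 3*exp(2*I*pi/3))] = 9/3 = 3
  <chi_rho, chi_2> = (1/3)[1*(8)*conj(1) + 1*(3 + 2*exp(-2*I*pi/3) + 3*exp(2*I*pi/3))*conj(exp(-2*I*pi/3)) + 1*(3 + 3*exp(-2*I*pi/3) + 2*exp(2*I*pi/3))*conj(exp(2*I*pi/3))]
      = (1/3)[(8) + (-1) + (-1)] = 6/3 = 2
(Exp terms are combined using exp(i*s)*conj(exp(i*t)) = exp(i*(s-t)), and sums of them are collapsed using the identity that for every m > 1 the m distinct m-th roots of unity sum to 0, e.g. 1 + exp(2*I*pi/3) + exp(-2*I*pi/3) = 0.)
Dimension check: dim(rho) = sum (mult * dim) = 3*1 + 3*1 + 2*1 = 8 = chi_rho(e) = 8.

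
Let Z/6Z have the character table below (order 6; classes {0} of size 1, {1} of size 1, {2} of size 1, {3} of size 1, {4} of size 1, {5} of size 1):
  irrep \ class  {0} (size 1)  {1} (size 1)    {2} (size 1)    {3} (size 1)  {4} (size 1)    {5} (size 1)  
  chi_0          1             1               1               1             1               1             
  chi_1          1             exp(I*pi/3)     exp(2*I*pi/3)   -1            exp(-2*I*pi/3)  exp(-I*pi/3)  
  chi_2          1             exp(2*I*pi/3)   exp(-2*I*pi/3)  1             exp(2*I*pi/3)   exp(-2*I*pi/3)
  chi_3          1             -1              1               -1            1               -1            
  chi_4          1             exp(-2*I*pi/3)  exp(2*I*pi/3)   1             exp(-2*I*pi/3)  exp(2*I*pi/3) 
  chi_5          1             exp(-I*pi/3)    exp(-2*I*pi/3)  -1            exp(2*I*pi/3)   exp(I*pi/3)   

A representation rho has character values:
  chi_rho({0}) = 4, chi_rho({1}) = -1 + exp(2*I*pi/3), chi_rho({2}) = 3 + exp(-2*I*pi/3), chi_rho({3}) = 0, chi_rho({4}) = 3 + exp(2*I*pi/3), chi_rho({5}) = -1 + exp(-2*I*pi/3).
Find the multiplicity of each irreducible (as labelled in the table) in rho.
Multiplicities: chi_0: 1, chi_1: 0, chi_2: 1, chi_3: 2, chi_4: 0, chi_5: 0.

Why: Use <chi_rho, chi> = (1/|G|) sum_C |C| * chi_rho(C) * conj(chi(C)) with |G| = 6 for each irreducible chi in the table:
  <chi_rho, chi_0> = (1/6)[1*(4)*conj(1) + 1*(-1 + exp(2*I*pi/3))*conj(1) + 1*(3 + exp(-2*I*pi/3))*conj(1) + 1*(0)*conj(1) + 1*(3 + exp(2*I*pi/3))*conj(1) + 1*(-1 + exp(-2*I*pi/3))*conj(1)]
      = (1/6)[(4) + (-1 + exp(2*I*pi/3)) + (3 + exp(-2*I*pi/3)) + (0) + (3 + exp(2*I*pi/3)) + (-1 + exp(-2*I*pi/3))] = 6/6 = 1
  <chi_rho, chi_1> = (1/6)[1*(4)*conj(1) + 1*(-1 + exp(2*I*pi/3))*conj(exp(I*pi/3)) + 1*(3 + exp(-2*I*pi/3))*conj(exp(2*I*pi/3)) + 1*(0)*conj(-1) + 1*(3 + exp(2*I*pi/3))*conj(exp(-2*I*pi/3)) + 1*(-1 + exp(-2*I*pi/3))*conj(exp(-I*pi/3))]
      = (1/6)[(4) + (-exp(-I*pi/3) + exp(I*pi/3)) + (3*exp(-2*I*pi/3) + exp(2*I*pi/3)) + (0) + (exp(-2*I*pi/3) + 3*exp(2*I*pi/3)) + (-exp(I*pi/3) + exp(-I*pi/3))] = 0/6 = 0
  <chi_rho, chi_2> = (1/6)[1*(4)*conj(1) + 1*(-1 + exp(2*I*pi/3))*conj(exp(2*I*pi/3)) + 1*(3 + exp(-2*I*pi/3))*conj(exp(-2*I*pi/3)) + 1*(0)*conj(1) + 1*(3 + exp(2*I*pi/3))*conj(exp(2*I*pi/3)) + 1*(-1 + exp(-2*I*pi/3))*conj(exp(-2*I*pi/3))]
      = (1/6)[(4) + (1 - exp(-2*I*pi/3)) + (1 + 3*exp(2*I*pi/3)) + (0) + (1 + 3*exp(-2*I*pi/3)) + (1 - exp(2*I*pi/3))] = 6/6 = 1
  <chi_rho, chi_3> = (1/6)[1*(4)*conj(1) + 1*(-1 + exp(2*I*pi/3))*conj(-1) + 1*(3 + exp(-2*I*pi/3))*conj(1) + 1*(0)*conj(-1) + 1*(3 + exp(2*I*pi/3))*conj(1) + 1*(-1 + exp(-2*I*pi/3))*conj(-1)]
      = (1/6)[(4) + (1 - exp(2*I*pi/3)) + (3 + exp(-2*I*pi/3)) + (0) + (3 + exp(2*I*pi/3)) + (1 - exp(-2*I*pi/3))] = 12/6 = 2
  <chi_rho, chi_4> = (1/6)[1*(4)*conj(1) + 1*(-1 + exp(2*I*pi/3))*conj(exp(-2*I*pi/3)) + 1*(3 + exp(-2*I*pi/3))*conj(exp(2*I*pi/3)) + 1*(0)*conj(1) + 1*(3 + exp(2*I*pi/3))*conj(exp(-2*I*pi/3)) + 1*(-1 + exp(-2*I*pi/3))*conj(exp(2*I*pi/3))]
      = (1/6)[(4) + (exp(-2*I*pi/3) - exp(2*I*pi/3)) + (3*exp(-2*I*pi/3) + exp(2*I*pi/3)) + (0) + (exp(-2*I*pi/3) + 3*exp(2*I*pi/3)) + (exp(2*I*pi/3) - exp(-2*I*pi/3))] = 0/6 = 0
  <chi_rho, chi_5> = (1/6)[1*(4)*conj(1) + 1*(-1 + exp(2*I*pi/3))*conj(exp(-I*pi/3)) + 1*(3 + exp(-2*I*pi/3))*conj(exp(-2*I*pi/3)) + 1*(0)*conj(-1) + 1*(3 + exp(2*I*pi/3))*conj(exp(2*I*pi/3)) + 1*(-1 + exp(-2*I*pi/3))*conj(exp(I*pi/3))]
      = (1/6)[(4) + (-1 - exp(I*pi/3)) + (1 + 3*exp(2*I*pi/3)) + (0) + (1 + 3*exp(-2*I*pi/3)) + (-1 - exp(-I*pi/3))] = 0/6 = 0
(Exp terms are combined using exp(i*s)*conj(exp(i*t)) = exp(i*(s-t)), and sums of them are collapsed using the identity that for every m > 1 the m distinct m-th roots of unity sum to 0, e.g. 1 + exp(2*I*pi/3) + exp(-2*I*pi/3) = 0.)
Dimension check: dim(rho) = sum (mult * dim) = 1*1 + 0*1 + 1*1 + 2*1 + 0*1 + 0*1 = 4 = chi_rho(e) = 4.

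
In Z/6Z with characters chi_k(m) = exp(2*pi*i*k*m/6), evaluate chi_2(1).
chi_2(1) = zeta_6^2 = exp(2*I*pi/3)

Derivation: chi_2(1) = zeta_6^(2*1) = zeta_6^2. Since zeta_6^6 = 1, this equals zeta_6^2 = exp(2*pi*i*2/6) = exp(2*I*pi/3).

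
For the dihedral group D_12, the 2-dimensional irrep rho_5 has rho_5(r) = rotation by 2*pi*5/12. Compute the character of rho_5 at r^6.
chi_{rho_5}(r^6) = 2*cos(2*pi*5*6/12) = -2

Explanation: rho_5(r^6) is rotation by angle 2*pi*5*6/12, whose trace is 2*cos(2*pi*5*6/12) = -2.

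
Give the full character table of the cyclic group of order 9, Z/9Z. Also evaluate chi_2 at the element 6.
Character table of Z/9Z (irreps indexed chi_0,...,chi_8 with chi_k(m) = zeta_9^(k*m), zeta_9 = exp(2*pi*i/9)):
  irrep \ class  {0} (size 1)  {1} (size 1)    {2} (size 1)    {3} (size 1)    {4} (size 1)    {5} (size 1)    {6} (size 1)    {7} (size 1)    {8} (size 1)  
  chi_0          1             1               1               1               1               1               1               1               1             
  chi_1          1             exp(2*I*pi/9)   exp(4*I*pi/9)   exp(2*I*pi/3)   exp(8*I*pi/9)   exp(-8*I*pi/9)  exp(-2*I*pi/3)  exp(-4*I*pi/9)  exp(-2*I*pi/9)
  chi_2          1             exp(4*I*pi/9)   exp(8*I*pi/9)   exp(-2*I*pi/3)  exp(-2*I*pi/9)  exp(2*I*pi/9)   exp(2*I*pi/3)   exp(-8*I*pi/9)  exp(-4*I*pi/9)
  chi_3          1             exp(2*I*pi/3)   exp(-2*I*pi/3)  1               exp(2*I*pi/3)   exp(-2*I*pi/3)  1               exp(2*I*pi/3)   exp(-2*I*pi/3)
  chi_4          1             exp(8*I*pi/9)   exp(-2*I*pi/9)  exp(2*I*pi/3)   exp(-4*I*pi/9)  exp(4*I*pi/9)   exp(-2*I*pi/3)  exp(2*I*pi/9)   exp(-8*I*pi/9)
  chi_5          1             exp(-8*I*pi/9)  exp(2*I*pi/9)   exp(-2*I*pi/3)  exp(4*I*pi/9)   exp(-4*I*pi/9)  exp(2*I*pi/3)   exp(-2*I*pi/9)  exp(8*I*pi/9) 
  chi_6          1             exp(-2*I*pi/3)  exp(2*I*pi/3)   1               exp(-2*I*pi/3)  exp(2*I*pi/3)   1               exp(-2*I*pi/3)  exp(2*I*pi/3) 
  chi_7          1             exp(-4*I*pi/9)  exp(-8*I*pi/9)  exp(2*I*pi/3)   exp(2*I*pi/9)   exp(-2*I*pi/9)  exp(-2*I*pi/3)  exp(8*I*pi/9)   exp(4*I*pi/9) 
  chi_8          1             exp(-2*I*pi/9)  exp(-4*I*pi/9)  exp(-2*I*pi/3)  exp(-8*I*pi/9)  exp(8*I*pi/9)   exp(2*I*pi/3)   exp(4*I*pi/9)   exp(2*I*pi/9) 

Spot check: chi_2(6) = zeta_9^(2*6) = zeta_9^12 = exp(2*I*pi/3).

Z/9Z is abelian, so all 9 irreducible complex representations are 1-dimensional. They are given by chi_k(m) = zeta_9^(k*m) for k = 0,...,8. Row orthogonality: sum_m chi_k(m) conj(chi_l(m)) = 9 * [k = l].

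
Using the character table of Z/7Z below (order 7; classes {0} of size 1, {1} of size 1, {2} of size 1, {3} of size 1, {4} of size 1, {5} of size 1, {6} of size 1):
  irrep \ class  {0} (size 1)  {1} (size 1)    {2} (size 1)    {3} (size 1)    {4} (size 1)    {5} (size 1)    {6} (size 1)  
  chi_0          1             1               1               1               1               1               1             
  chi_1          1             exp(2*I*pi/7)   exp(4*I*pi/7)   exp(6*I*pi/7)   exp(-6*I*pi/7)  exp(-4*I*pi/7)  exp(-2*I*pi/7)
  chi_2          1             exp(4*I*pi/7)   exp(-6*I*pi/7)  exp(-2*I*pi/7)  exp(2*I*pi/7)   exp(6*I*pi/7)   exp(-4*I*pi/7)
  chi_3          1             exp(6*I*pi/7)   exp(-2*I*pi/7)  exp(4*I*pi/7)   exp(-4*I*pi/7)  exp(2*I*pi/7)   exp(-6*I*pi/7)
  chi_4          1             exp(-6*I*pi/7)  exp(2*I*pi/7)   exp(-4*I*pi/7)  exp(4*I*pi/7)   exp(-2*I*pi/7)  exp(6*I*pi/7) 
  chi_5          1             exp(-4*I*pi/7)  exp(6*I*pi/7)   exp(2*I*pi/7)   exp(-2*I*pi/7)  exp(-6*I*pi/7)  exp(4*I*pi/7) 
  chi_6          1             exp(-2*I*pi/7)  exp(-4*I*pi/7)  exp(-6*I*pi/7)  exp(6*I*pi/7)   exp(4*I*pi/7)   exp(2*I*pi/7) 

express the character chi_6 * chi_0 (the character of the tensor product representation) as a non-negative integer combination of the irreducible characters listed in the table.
chi_6 tensor chi_0 = chi_6 (all other irreducibles have multiplicity 0).

Working: The character of a tensor product is the pointwise product (chi_6 * chi_0)(C) = chi_6(C) * chi_0(C):
  {0}: (1)*(1), {1}: (exp(-2*I*pi/7))*(1), {2}: (exp(-4*I*pi/7))*(1), {3}: (exp(-6*I*pi/7))*(1), {4}: (exp(6*I*pi/7))*(1), {5}: (exp(4*I*pi/7))*(1), {6}: (exp(2*I*pi/7))*(1)
so (chi_6 * chi_0) takes values
  {0} -> 1, {1} -> exp(-2*I*pi/7), {2} -> exp(-4*I*pi/7), {3} -> exp(-6*I*pi/7), {4} -> exp(6*I*pi/7), {5} -> exp(4*I*pi/7), {6} -> exp(2*I*pi/7).
Now take the inner product of this character with each irreducible chi from the table, <chi_6*chi_0, chi> = (1/7) sum_C |C| (chi_6*chi_0)(C) conj(chi(C)):
  <chi_6*chi_0, chi_0> = (1/7)[1*(1)*conj(1) + 1*(exp(-2*I*pi/7))*conj(1) + 1*(exp(-4*I*pi/7))*conj(1) + 1*(exp(-6*I*pi/7))*conj(1) + 1*(exp(6*I*pi/7))*conj(1) + 1*(exp(4*I*pi/7))*conj(1) + 1*(exp(2*I*pi/7))*conj(1)]
      = (1/7)[(1) + (exp(-2*I*pi/7)) + (exp(-4*I*pi/7)) + (exp(-6*I*pi/7)) + (exp(6*I*pi/7)) + (exp(4*I*pi/7)) + (exp(2*I*pi/7))] = 0/7 = 0
  <chi_6*chi_0, chi_1> = (1/7)[1*(1)*conj(1) + 1*(exp(-2*I*pi/7))*conj(exp(2*I*pi/7)) + 1*(exp(-4*I*pi/7))*conj(exp(4*I*pi/7)) + 1*(exp(-6*I*pi/7))*conj(exp(6*I*pi/7)) + 1*(exp(6*I*pi/7))*conj(exp(-6*I*pi/7)) + 1*(exp(4*I*pi/7))*conj(exp(-4*I*pi/7)) + 1*(exp(2*I*pi/7))*conj(exp(-2*I*pi/7))]
      = (1/7)[(1) + (exp(-4*I*pi/7)) + (exp(6*I*pi/7)) + (exp(2*I*pi/7)) + (exp(-2*I*pi/7)) + (exp(-6*I*pi/7)) + (exp(4*I*pi/7))] = 0/7 = 0
  <chi_6*chi_0, chi_2> = (1/7)[1*(1)*conj(1) + 1*(exp(-2*I*pi/7))*conj(exp(4*I*pi/7)) + 1*(exp(-4*I*pi/7))*conj(exp(-6*I*pi/7)) + 1*(exp(-6*I*pi/7))*conj(exp(-2*I*pi/7)) + 1*(exp(6*I*pi/7))*conj(exp(2*I*pi/7)) + 1*(exp(4*I*pi/7))*conj(exp(6*I*pi/7)) + 1*(exp(2*I*pi/7))*conj(exp(-4*I*pi/7))]
      = (1/7)[(1) + (exp(-6*I*pi/7)) + (exp(2*I*pi/7)) + (exp(-4*I*pi/7)) + (exp(4*I*pi/7)) + (exp(-2*I*pi/7)) + (exp(6*I*pi/7))] = 0/7 = 0
  <chi_6*chi_0, chi_3> = (1/7)[1*(1)*conj(1) + 1*(exp(-2*I*pi/7))*conj(exp(6*I*pi/7)) + 1*(exp(-4*I*pi/7))*conj(exp(-2*I*pi/7)) + 1*(exp(-6*I*pi/7))*conj(exp(4*I*pi/7)) + 1*(exp(6*I*pi/7))*conj(exp(-4*I*pi/7)) + 1*(exp(4*I*pi/7))*conj(exp(2*I*pi/7)) + 1*(exp(2*I*pi/7))*conj(exp(-6*I*pi/7))]
      = (1/7)[(1) + (exp(6*I*pi/7)) + (exp(-2*I*pi/7)) + (exp(4*I*pi/7)) + (exp(-4*I*pi/7)) + (exp(2*I*pi/7)) + (exp(-6*I*pi/7))] = 0/7 = 0
  <chi_6*chi_0, chi_4> = (1/7)[1*(1)*conj(1) + 1*(exp(-2*I*pi/7))*conj(exp(-6*I*pi/7)) + 1*(exp(-4*I*pi/7))*conj(exp(2*I*pi/7)) + 1*(exp(-6*I*pi/7))*conj(exp(-4*I*pi/7)) + 1*(exp(6*I*pi/7))*conj(exp(4*I*pi/7)) + 1*(exp(4*I*pi/7))*conj(exp(-2*I*pi/7)) + 1*(exp(2*I*pi/7))*conj(exp(6*I*pi/7))]
      = (1/7)[(1) + (exp(4*I*pi/7)) + (exp(-6*I*pi/7)) + (exp(-2*I*pi/7)) + (exp(2*I*pi/7)) + (exp(6*I*pi/7)) + (exp(-4*I*pi/7))] = 0/7 = 0
  <chi_6*chi_0, chi_5> = (1/7)[1*(1)*conj(1) + 1*(exp(-2*I*pi/7))*conj(exp(-4*I*pi/7)) + 1*(exp(-4*I*pi/7))*conj(exp(6*I*pi/7)) + 1*(exp(-6*I*pi/7))*conj(exp(2*I*pi/7)) + 1*(exp(6*I*pi/7))*conj(exp(-2*I*pi/7)) + 1*(exp(4*I*pi/7))*conj(exp(-6*I*pi/7)) + 1*(exp(2*I*pi/7))*conj(exp(4*I*pi/7))]
      = (1/7)[(1) + (exp(2*I*pi/7)) + (exp(4*I*pi/7)) + (exp(6*I*pi/7)) + (exp(-6*I*pi/7)) + (exp(-4*I*pi/7)) + (exp(-2*I*pi/7))] = 0/7 = 0
  <chi_6*chi_0, chi_6> = (1/7)[1*(1)*conj(1) + 1*(exp(-2*I*pi/7))*conj(exp(-2*I*pi/7)) + 1*(exp(-4*I*pi/7))*conj(exp(-4*I*pi/7)) + 1*(exp(-6*I*pi/7))*conj(exp(-6*I*pi/7)) + 1*(exp(6*I*pi/7))*conj(exp(6*I*pi/7)) + 1*(exp(4*I*pi/7))*conj(exp(4*I*pi/7)) + 1*(exp(2*I*pi/7))*conj(exp(2*I*pi/7))]
      = (1/7)[(1) + (1) + (1) + (1) + (1) + (1) + (1)] = 7/7 = 1
(Exp terms are combined using exp(i*s)*conj(exp(i*t)) = exp(i*(s-t)), and sums of them are collapsed using the identity that for every m > 1 the m distinct m-th roots of unity sum to 0, e.g. 1 + exp(2*I*pi/3) + exp(-2*I*pi/3) = 0.)
Hence the multiplicities are chi_6: 1. Dimension check: dim(chi_6)*dim(chi_0) = 1*1 = 1 and sum (mult * dim) = 1*1 = 1.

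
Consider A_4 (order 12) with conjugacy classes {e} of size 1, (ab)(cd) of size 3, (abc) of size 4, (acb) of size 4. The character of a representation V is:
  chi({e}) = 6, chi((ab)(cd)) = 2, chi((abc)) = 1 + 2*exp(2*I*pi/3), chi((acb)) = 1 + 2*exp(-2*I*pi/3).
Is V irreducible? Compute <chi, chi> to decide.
Not irreducible (reducible): <chi, chi> = 6 > 1.

Reasoning: <chi, chi> = (1/|G|) sum_C |C| * |chi(C)|^2 = (1/12)[1*|6|^2 + 3*|2|^2 + 4*|1 + 2*exp(2*I*pi/3)|^2 + 4*|1 + 2*exp(-2*I*pi/3)|^2]
  = (1/12)[(36) + (12) + (12) + (12)] = 72/12 = 6.
(Exp terms are combined using exp(i*s)*conj(exp(i*t)) = exp(i*(s-t)), and sums of them are collapsed using the identity that for every m > 1 the m distinct m-th roots of unity sum to 0, e.g. 1 + exp(2*I*pi/3) + exp(-2*I*pi/3) = 0.)
A character is irreducible iff <chi, chi> = 1, so this representation is reducible.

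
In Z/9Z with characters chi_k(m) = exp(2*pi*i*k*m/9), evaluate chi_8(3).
chi_8(3) = zeta_9^24 = exp(-2*I*pi/3)

Solution. chi_8(3) = zeta_9^(8*3) = zeta_9^24. Since zeta_9^9 = 1, this equals zeta_9^6 = exp(2*pi*i*6/9) = exp(-2*I*pi/3).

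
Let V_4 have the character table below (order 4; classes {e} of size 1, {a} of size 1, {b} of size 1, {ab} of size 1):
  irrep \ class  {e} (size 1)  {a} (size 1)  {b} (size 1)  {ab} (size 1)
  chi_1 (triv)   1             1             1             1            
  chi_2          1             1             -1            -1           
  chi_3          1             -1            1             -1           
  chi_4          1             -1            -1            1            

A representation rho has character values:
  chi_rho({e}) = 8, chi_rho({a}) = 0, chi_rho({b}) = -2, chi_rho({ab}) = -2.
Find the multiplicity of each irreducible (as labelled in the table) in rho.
Multiplicities: chi_1: 1, chi_2: 3, chi_3: 2, chi_4: 2.

Use <chi_rho, chi> = (1/|G|) sum_C |C| * chi_rho(C) * conj(chi(C)) with |G| = 4 for each irreducible chi in the table:
  <chi_rho, chi_1> = (1/4)[1*(8)*conj(1) + 1*(0)*conj(1) + 1*(-2)*conj(1) + 1*(-2)*conj(1)]
      = (1/4)[(8) + (0) + (-2) + (-2)] = 4/4 = 1
  <chi_rho, chi_2> = (1/4)[1*(8)*conj(1) + 1*(0)*conj(1) + 1*(-2)*conj(-1) + 1*(-2)*conj(-1)]
      = (1/4)[(8) + (0) + (2) + (2)] = 12/4 = 3
  <chi_rho, chi_3> = (1/4)[1*(8)*conj(1) + 1*(0)*conj(-1) + 1*(-2)*conj(1) + 1*(-2)*conj(-1)]
      = (1/4)[(8) + (0) + (-2) + (2)] = 8/4 = 2
  <chi_rho, chi_4> = (1/4)[1*(8)*conj(1) + 1*(0)*conj(-1) + 1*(-2)*conj(-1) + 1*(-2)*conj(1)]
      = (1/4)[(8) + (0) + (2) + (-2)] = 8/4 = 2
Dimension check: dim(rho) = sum (mult * dim) = 1*1 + 3*1 + 2*1 + 2*1 = 8 = chi_rho(e) = 8.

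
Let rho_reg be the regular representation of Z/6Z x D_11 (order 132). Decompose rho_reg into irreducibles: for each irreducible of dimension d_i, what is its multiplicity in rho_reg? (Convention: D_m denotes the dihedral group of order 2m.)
Each irreducible V_i of dimension d_i appears with multiplicity d_i, i.e. rho_reg = (direct sum over all irreducibles V_i) d_i V_i. The irreducible dimensions for Z/6Z x D_11 are 1, 1, 1, 1, 1, 1, 1, 1, 1, 1, 1, 1, 2, 2, 2, 2, 2, 2, 2, 2, 2, 2, 2, 2, 2, 2, 2, 2, 2, 2, 2, 2, 2, 2, 2, 2, 2, 2, 2, 2, 2, 2: 12 irreducibles of dimension 1, each with multiplicity 1; 30 irreducibles of dimension 2, each with multiplicity 2. Total dimension 12*1*1 + 30*2*2 = 132 = |G|.

Details: General theorem: in the regular representation of a finite group G, each irreducible appears with multiplicity equal to its dimension. Check: dim(rho_reg) = sum d_i^2 = 1 + 1 + 1 + 1 + 1 + 1 + 1 + 1 + 1 + 1 + 1 + 1 + 4 + 4 + 4 + 4 + 4 + 4 + 4 + 4 + 4 + 4 + 4 + 4 + 4 + 4 + 4 + 4 + 4 + 4 + 4 + 4 + 4 + 4 + 4 + 4 + 4 + 4 + 4 + 4 + 4 + 4 = 132 = |G|.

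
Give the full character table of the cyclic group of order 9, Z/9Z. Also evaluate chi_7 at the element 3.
Character table of Z/9Z (irreps indexed chi_0,...,chi_8 with chi_k(m) = zeta_9^(k*m), zeta_9 = exp(2*pi*i/9)):
  irrep \ class  {0} (size 1)  {1} (size 1)    {2} (size 1)    {3} (size 1)    {4} (size 1)    {5} (size 1)    {6} (size 1)    {7} (size 1)    {8} (size 1)  
  chi_0          1             1               1               1               1               1               1               1               1             
  chi_1          1             exp(2*I*pi/9)   exp(4*I*pi/9)   exp(2*I*pi/3)   exp(8*I*pi/9)   exp(-8*I*pi/9)  exp(-2*I*pi/3)  exp(-4*I*pi/9)  exp(-2*I*pi/9)
  chi_2          1             exp(4*I*pi/9)   exp(8*I*pi/9)   exp(-2*I*pi/3)  exp(-2*I*pi/9)  exp(2*I*pi/9)   exp(2*I*pi/3)   exp(-8*I*pi/9)  exp(-4*I*pi/9)
  chi_3          1             exp(2*I*pi/3)   exp(-2*I*pi/3)  1               exp(2*I*pi/3)   exp(-2*I*pi/3)  1               exp(2*I*pi/3)   exp(-2*I*pi/3)
  chi_4          1             exp(8*I*pi/9)   exp(-2*I*pi/9)  exp(2*I*pi/3)   exp(-4*I*pi/9)  exp(4*I*pi/9)   exp(-2*I*pi/3)  exp(2*I*pi/9)   exp(-8*I*pi/9)
  chi_5          1             exp(-8*I*pi/9)  exp(2*I*pi/9)   exp(-2*I*pi/3)  exp(4*I*pi/9)   exp(-4*I*pi/9)  exp(2*I*pi/3)   exp(-2*I*pi/9)  exp(8*I*pi/9) 
  chi_6          1             exp(-2*I*pi/3)  exp(2*I*pi/3)   1               exp(-2*I*pi/3)  exp(2*I*pi/3)   1               exp(-2*I*pi/3)  exp(2*I*pi/3) 
  chi_7          1             exp(-4*I*pi/9)  exp(-8*I*pi/9)  exp(2*I*pi/3)   exp(2*I*pi/9)   exp(-2*I*pi/9)  exp(-2*I*pi/3)  exp(8*I*pi/9)   exp(4*I*pi/9) 
  chi_8          1             exp(-2*I*pi/9)  exp(-4*I*pi/9)  exp(-2*I*pi/3)  exp(-8*I*pi/9)  exp(8*I*pi/9)   exp(2*I*pi/3)   exp(4*I*pi/9)   exp(2*I*pi/9) 

Spot check: chi_7(3) = zeta_9^(7*3) = zeta_9^21 = exp(2*I*pi/3).

Reasoning: Z/9Z is abelian, so all 9 irreducible complex representations are 1-dimensional. They are given by chi_k(m) = zeta_9^(k*m) for k = 0,...,8. Row orthogonality: sum_m chi_k(m) conj(chi_l(m)) = 9 * [k = l].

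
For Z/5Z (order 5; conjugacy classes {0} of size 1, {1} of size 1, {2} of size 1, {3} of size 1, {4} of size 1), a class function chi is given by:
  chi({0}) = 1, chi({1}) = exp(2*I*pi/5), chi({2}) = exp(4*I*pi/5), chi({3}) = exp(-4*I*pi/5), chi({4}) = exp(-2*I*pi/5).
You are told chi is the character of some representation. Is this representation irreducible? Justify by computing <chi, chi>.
Irreducible: <chi, chi> = 1.

Reasoning: <chi, chi> = (1/|G|) sum_C |C| * |chi(C)|^2 = (1/5)[1*|1|^2 + 1*|exp(2*I*pi/5)|^2 + 1*|exp(4*I*pi/5)|^2 + 1*|exp(-4*I*pi/5)|^2 + 1*|exp(-2*I*pi/5)|^2]
  = (1/5)[(1) + (1) + (1) + (1) + (1)] = 5/5 = 1.
(Exp terms are combined using exp(i*s)*conj(exp(i*t)) = exp(i*(s-t)), and sums of them are collapsed using the identity that for every m > 1 the m distinct m-th roots of unity sum to 0, e.g. 1 + exp(2*I*pi/3) + exp(-2*I*pi/3) = 0.)
A character is irreducible iff <chi, chi> = 1, so this representation is irreducible.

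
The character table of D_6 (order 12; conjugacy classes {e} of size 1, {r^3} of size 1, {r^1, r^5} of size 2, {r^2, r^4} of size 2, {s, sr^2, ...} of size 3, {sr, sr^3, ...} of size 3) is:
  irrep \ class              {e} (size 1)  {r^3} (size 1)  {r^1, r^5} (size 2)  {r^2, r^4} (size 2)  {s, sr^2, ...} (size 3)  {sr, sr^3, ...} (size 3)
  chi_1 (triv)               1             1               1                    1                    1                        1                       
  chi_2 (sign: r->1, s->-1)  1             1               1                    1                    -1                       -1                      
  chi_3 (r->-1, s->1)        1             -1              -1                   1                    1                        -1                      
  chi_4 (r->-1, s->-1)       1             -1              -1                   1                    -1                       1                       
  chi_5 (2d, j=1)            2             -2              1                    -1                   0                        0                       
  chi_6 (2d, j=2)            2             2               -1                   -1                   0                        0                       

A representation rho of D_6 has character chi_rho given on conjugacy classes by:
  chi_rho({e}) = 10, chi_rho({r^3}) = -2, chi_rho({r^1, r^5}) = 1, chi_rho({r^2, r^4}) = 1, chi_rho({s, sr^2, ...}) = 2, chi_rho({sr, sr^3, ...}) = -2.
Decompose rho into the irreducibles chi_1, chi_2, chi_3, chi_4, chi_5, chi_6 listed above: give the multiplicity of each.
Multiplicities: chi_1: 1, chi_2: 1, chi_3: 2, chi_4: 0, chi_5: 2, chi_6: 1.

Argument: Use <chi_rho, chi> = (1/|G|) sum_C |C| * chi_rho(C) * conj(chi(C)) with |G| = 12 for each irreducible chi in the table:
  <chi_rho, chi_1> = (1/12)[1*(10)*conj(1) + 1*(-2)*conj(1) + 2*(1)*conj(1) + 2*(1)*conj(1) + 3*(2)*conj(1) + 3*(-2)*conj(1)]
      = (1/12)[(10) + (-2) + (2) + (2) + (6) + (-6)] = 12/12 = 1
  <chi_rho, chi_2> = (1/12)[1*(10)*conj(1) + 1*(-2)*conj(1) + 2*(1)*conj(1) + 2*(1)*conj(1) + 3*(2)*conj(-1) + 3*(-2)*conj(-1)]
      = (1/12)[(10) + (-2) + (2) + (2) + (-6) + (6)] = 12/12 = 1
  <chi_rho, chi_3> = (1/12)[1*(10)*conj(1) + 1*(-2)*conj(-1) + 2*(1)*conj(-1) + 2*(1)*conj(1) + 3*(2)*conj(1) + 3*(-2)*conj(-1)]
      = (1/12)[(10) + (2) + (-2) + (2) + (6) + (6)] = 24/12 = 2
  <chi_rho, chi_4> = (1/12)[1*(10)*conj(1) + 1*(-2)*conj(-1) + 2*(1)*conj(-1) + 2*(1)*conj(1) + 3*(2)*conj(-1) + 3*(-2)*conj(1)]
      = (1/12)[(10) + (2) + (-2) + (2) + (-6) + (-6)] = 0/12 = 0
  <chi_rho, chi_5> = (1/12)[1*(10)*conj(2) + 1*(-2)*conj(-2) + 2*(1)*conj(1) + 2*(1)*conj(-1) + 3*(2)*conj(0) + 3*(-2)*conj(0)]
      = (1/12)[(20) + (4) + (2) + (-2) + (0) + (0)] = 24/12 = 2
  <chi_rho, chi_6> = (1/12)[1*(10)*conj(2) + 1*(-2)*conj(2) + 2*(1)*conj(-1) + 2*(1)*conj(-1) + 3*(2)*conj(0) + 3*(-2)*conj(0)]
      = (1/12)[(20) + (-4) + (-2) + (-2) + (0) + (0)] = 12/12 = 1
Dimension check: dim(rho) = sum (mult * dim) = 1*1 + 1*1 + 2*1 + 0*1 + 2*2 + 1*2 = 10 = chi_rho(e) = 10.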